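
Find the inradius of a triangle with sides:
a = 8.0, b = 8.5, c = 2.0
r = Area/s where s is the semi-perimeter.
s = (8.0 + 8.5 + 2.0)/2 = 18.5/2 = 9.25
Area = √(s(s−a)(s−b)(s−c)) = √(9.25·1.25·0.75·7.25) ≈ √62.8711 ≈ 7.92913
r ≈ 7.92913/9.25 ≈ 0.857203

r = 0.8572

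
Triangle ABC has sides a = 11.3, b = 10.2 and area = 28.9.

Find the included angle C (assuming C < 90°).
Area = ½·a·b·sin(C)  ⇒  sin(C) = 2·Area/(a·b) = 2·28.9/(11.3·10.2) = 57.8/115.26 ≈ 0.501475
C = arcsin(0.501475) ≈ 30.0976° (taking the acute solution since C < 90°)

C = 30.1°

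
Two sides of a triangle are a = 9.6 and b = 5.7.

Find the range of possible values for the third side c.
Triangle inequality: |a − b| < c < a + b
|a − b| = |9.6 − 5.7| = 3.9
a + b = 9.6 + 5.7 = 15.3

3.9 < c < 15.3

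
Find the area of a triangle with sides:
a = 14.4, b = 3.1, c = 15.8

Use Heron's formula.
s = (14.4 + 3.1 + 15.8)/2 = 33.3/2 = 16.65
s − a = 2.25, s − b = 13.55, s − c = 0.85
s(s−a)(s−b)(s−c) = 16.65·2.25·13.55·0.85 ≈ 431.474
Area = √431.474 ≈ 20.772

Area = 20.77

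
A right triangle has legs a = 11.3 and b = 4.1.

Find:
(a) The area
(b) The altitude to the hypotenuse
(a) The legs are perpendicular, so Area = ½·a·b = ½·11.3·4.1 = ½·46.33 = 23.165
(b) Hypotenuse c = √(a² + b²) = √(127.69 + 16.81) = √144.5 ≈ 12.0208
    Area = ½·c·h_c  ⇒  h_c = 2·Area/c = 46.33/12.0208 ≈ 3.85415

Area = 23.165, h_c = 3.854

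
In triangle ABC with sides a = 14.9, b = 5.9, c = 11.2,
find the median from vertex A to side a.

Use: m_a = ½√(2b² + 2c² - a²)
m_a = ½√(2·5.9² + 2·11.2² − 14.9²) = ½√(2·34.81 + 2·125.44 − 222.01) = ½√(69.62 + 250.88 − 222.01) = ½√98.49
√98.49 ≈ 9.92421, so m_a ≈ 4.96211

m_a = 4.962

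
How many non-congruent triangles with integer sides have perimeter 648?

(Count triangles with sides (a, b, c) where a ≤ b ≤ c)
Let a ≤ b ≤ c with a + b + c = 648. The only binding inequality is a + b > c, i.e. 648 − c > c, so c < 648/2; and c ≥ 648/3 since c is the largest side.
So 216 ≤ c ≤ 323. For each c, b runs from ⌈(648 − c)/2⌉ up to c (then a = 648 − b − c satisfies 1 ≤ a ≤ b automatically), giving c − ⌈(648 − c)/2⌉ + 1 choices.
Summing over c: 1 + 2 + 4 + 5 + … + 160 + 161  (108 terms, c = 216, …, 323) = 8748
Check (closed form: nearest integer to p²/48 for even p, (p+3)²/48 for odd p): 648²/48 = 419904/48 ≈ 8748.00 → 8748

8748 triangles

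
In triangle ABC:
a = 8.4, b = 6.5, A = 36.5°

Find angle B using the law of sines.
a/sin(A) = b/sin(B)  ⇒  sin(B) = b·sin(A)/a = 6.5·sin(36.5°)/8.4
sin(36.5°) ≈ 0.594823
sin(B) ≈ 6.5·0.594823/8.4 ≈ 3.86635/8.4 ≈ 0.46028
B = arcsin(0.46028) ≈ 27.4051°
(Since b ≤ a we need B ≤ A, so the obtuse alternative 180° − 27.4051° ≈ 152.595° is rejected.)

B = 27.41°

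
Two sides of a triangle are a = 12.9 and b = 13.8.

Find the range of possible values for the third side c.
Triangle inequality: |a − b| < c < a + b
|a − b| = |12.9 − 13.8| = 0.9
a + b = 12.9 + 13.8 = 26.7

0.9 < c < 26.7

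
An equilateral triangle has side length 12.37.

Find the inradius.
r = Area/s with s the semi-perimeter.
Area = (√3/4)·12.37² = (√3/4)·153.0169 ≈ 0.433013·153.0169 ≈ 66.2583
s = 3·12.37/2 = 18.555
r ≈ 66.2583/18.555 ≈ 3.57091
(Equivalently r = side/(2√3) = 12.37/3.4641 ≈ 3.57091.)

r = 3.571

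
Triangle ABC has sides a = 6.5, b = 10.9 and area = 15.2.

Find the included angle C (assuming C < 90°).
Area = ½·a·b·sin(C)  ⇒  sin(C) = 2·Area/(a·b) = 2·15.2/(6.5·10.9) = 30.4/70.85 ≈ 0.429076
C = arcsin(0.429076) ≈ 25.4089° (taking the acute solution since C < 90°)

C = 25.41°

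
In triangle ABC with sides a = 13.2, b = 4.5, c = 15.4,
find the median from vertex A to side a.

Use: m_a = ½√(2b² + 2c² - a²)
m_a = ½√(2·4.5² + 2·15.4² − 13.2²) = ½√(2·20.25 + 2·237.16 − 174.24) = ½√(40.5 + 474.32 − 174.24) = ½√340.58
√340.58 ≈ 18.4548, so m_a ≈ 9.2274

m_a = 9.227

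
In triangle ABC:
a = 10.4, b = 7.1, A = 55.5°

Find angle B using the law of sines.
a/sin(A) = b/sin(B)  ⇒  sin(B) = b·sin(A)/a = 7.1·sin(55.5°)/10.4
sin(55.5°) ≈ 0.824126
sin(B) ≈ 7.1·0.824126/10.4 ≈ 5.8513/10.4 ≈ 0.562625
B = arcsin(0.562625) ≈ 34.2375°
(Since b ≤ a we need B ≤ A, so the obtuse alternative 180° − 34.2375° ≈ 145.762° is rejected.)

B = 34.24°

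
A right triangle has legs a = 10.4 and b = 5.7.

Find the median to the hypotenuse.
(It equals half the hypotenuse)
Hypotenuse c = √(a² + b²) = √(108.16 + 32.49) = √140.65 ≈ 11.8596
Median to hypotenuse = c/2 ≈ 11.8596/2 ≈ 5.9298

Median = 5.93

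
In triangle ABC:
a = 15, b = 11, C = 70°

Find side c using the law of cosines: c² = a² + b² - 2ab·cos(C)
c² = 15² + 11² − 2·15·11·cos(70°)
cos(70°) ≈ 0.34202
c² ≈ 225 + 121 − 330·(0.34202) ≈ 346 − 112.867 ≈ 233.133
c ≈ √233.133 ≈ 15.2687

c = 15.27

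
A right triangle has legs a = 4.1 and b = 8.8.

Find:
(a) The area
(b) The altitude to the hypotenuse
(a) The legs are perpendicular, so Area = ½·a·b = ½·4.1·8.8 = ½·36.08 = 18.04
(b) Hypotenuse c = √(a² + b²) = √(16.81 + 77.44) = √94.25 ≈ 9.70824
    Area = ½·c·h_c  ⇒  h_c = 2·Area/c = 36.08/9.70824 ≈ 3.71643

Area = 18.04, h_c = 3.716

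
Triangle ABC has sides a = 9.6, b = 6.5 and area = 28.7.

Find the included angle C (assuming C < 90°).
Area = ½·a·b·sin(C)  ⇒  sin(C) = 2·Area/(a·b) = 2·28.7/(9.6·6.5) = 57.4/62.4 ≈ 0.919872
C = arcsin(0.919872) ≈ 66.9073° (taking the acute solution since C < 90°)

C = 66.91°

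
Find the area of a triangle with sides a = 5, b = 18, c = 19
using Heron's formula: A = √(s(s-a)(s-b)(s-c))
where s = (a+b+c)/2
s = (5 + 18 + 19)/2 = 42/2 = 21
s − a = 16, s − b = 3, s − c = 2
s(s−a)(s−b)(s−c) = 21·16·3·2 = 2016
Area = √2016 ≈ 44.8999

s = 21.0, Area = 44.9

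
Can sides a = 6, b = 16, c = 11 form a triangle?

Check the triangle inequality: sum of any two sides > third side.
a + b vs c: 6 + 16 = 22 > 11  ✓
a + c vs b: 6 + 11 = 17 > 16  ✓
b + c vs a: 16 + 11 = 27 > 6  ✓

Yes, triangle inequality satisfied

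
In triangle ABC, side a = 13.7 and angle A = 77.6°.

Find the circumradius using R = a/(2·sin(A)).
R = a/(2·sin(A)) = 13.7/(2·sin(77.6°))
sin(77.6°) ≈ 0.976672
R ≈ 13.7/(2·0.976672) = 13.7/1.95334 ≈ 7.01361

R = 7.014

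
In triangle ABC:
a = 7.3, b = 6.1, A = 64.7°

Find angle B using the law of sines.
a/sin(A) = b/sin(B)  ⇒  sin(B) = b·sin(A)/a = 6.1·sin(64.7°)/7.3
sin(64.7°) ≈ 0.904083
sin(B) ≈ 6.1·0.904083/7.3 ≈ 5.5149/7.3 ≈ 0.755466
B = arcsin(0.755466) ≈ 49.0661°
(Since b ≤ a we need B ≤ A, so the obtuse alternative 180° − 49.0661° ≈ 130.934° is rejected.)

B = 49.07°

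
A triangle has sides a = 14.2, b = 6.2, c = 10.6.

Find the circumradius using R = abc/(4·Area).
First find the area with Heron's formula.
s = (14.2 + 6.2 + 10.6)/2 = 15.5
Area = √(s(s−a)(s−b)(s−c)) = √(15.5·1.3·9.3·4.9) ≈ √918.236 ≈ 30.3024
abc = 14.2·6.2·10.6 = 933.224
R = abc/(4·Area) ≈ 933.224/(4·30.3024) = 933.224/121.21 ≈ 7.69926

R = 7.699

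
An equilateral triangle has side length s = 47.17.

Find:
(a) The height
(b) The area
(a) The height splits the triangle into two 30-60-90 halves: h = s·√3/2 = 47.17·1.73205/2 ≈ 81.7008/2 ≈ 40.8504
(b) Area = (√3/4)·s² = (√3/4)·47.17² = (√3/4)·2225.0089 ≈ 0.433013·2225.0089 ≈ 963.457

Height = 40.85, Area = 963.5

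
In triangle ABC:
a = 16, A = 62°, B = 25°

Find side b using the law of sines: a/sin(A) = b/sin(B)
a/sin(A) = b/sin(B)  ⇒  b = a·sin(B)/sin(A) = 16·sin(25°)/sin(62°)
sin(25°) ≈ 0.422618, sin(62°) ≈ 0.882948
b ≈ 16·0.422618/0.882948 ≈ 6.76189/0.882948 ≈ 7.65832

b = 7.658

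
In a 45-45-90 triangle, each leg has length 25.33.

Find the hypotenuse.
In a 45-45-90 triangle the sides are in ratio 1 : 1 : √2, so hypotenuse = leg·√2.
Hypotenuse = 25.33·√2 ≈ 25.33·1.41421 ≈ 35.822

Hypotenuse = 25.33√2 = 35.82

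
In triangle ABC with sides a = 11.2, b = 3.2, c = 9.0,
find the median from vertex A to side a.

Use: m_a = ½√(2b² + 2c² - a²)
m_a = ½√(2·3.2² + 2·9.0² − 11.2²) = ½√(2·10.24 + 2·81 − 125.44) = ½√(20.48 + 162 − 125.44) = ½√57.04
√57.04 ≈ 7.55248, so m_a ≈ 3.77624

m_a = 3.776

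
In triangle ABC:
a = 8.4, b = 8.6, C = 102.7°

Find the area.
Two sides and the included angle (SAS): A = ½·a·b·sin(C) = ½·8.4·8.6·sin(102.7°)
sin(102.7°) ≈ 0.975535
A ≈ ½·72.24·0.975535 = 36.12·0.975535 ≈ 35.2363

Area = 35.24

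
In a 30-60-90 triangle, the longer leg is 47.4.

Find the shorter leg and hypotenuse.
In a 30-60-90 triangle the sides are in ratio 1 : √3 : 2, so short leg = long leg/√3 and hypotenuse = 2·(short leg).
Short leg = 47.4/√3 ≈ 47.4/1.73205 ≈ 27.3664
Hypotenuse = 2·27.3664 ≈ 54.7328

Short leg = 27.37, Hypotenuse = 54.73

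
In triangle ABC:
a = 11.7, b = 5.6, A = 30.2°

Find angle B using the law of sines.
a/sin(A) = b/sin(B)  ⇒  sin(B) = b·sin(A)/a = 5.6·sin(30.2°)/11.7
sin(30.2°) ≈ 0.50302
sin(B) ≈ 5.6·0.50302/11.7 ≈ 2.81691/11.7 ≈ 0.240762
B = arcsin(0.240762) ≈ 13.9315°
(Since b ≤ a we need B ≤ A, so the obtuse alternative 180° − 13.9315° ≈ 166.069° is rejected.)

B = 13.93°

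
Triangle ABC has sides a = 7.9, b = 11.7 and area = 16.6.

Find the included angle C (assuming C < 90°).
Area = ½·a·b·sin(C)  ⇒  sin(C) = 2·Area/(a·b) = 2·16.6/(7.9·11.7) = 33.2/92.43 ≈ 0.359191
C = arcsin(0.359191) ≈ 21.0505° (taking the acute solution since C < 90°)

C = 21.05°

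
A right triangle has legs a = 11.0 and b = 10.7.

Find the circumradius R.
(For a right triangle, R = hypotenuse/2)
Hypotenuse c = √(a² + b²) = √(121 + 114.49) = √235.49 ≈ 15.3457
R = c/2 ≈ 15.3457/2 ≈ 7.67284

R = 7.673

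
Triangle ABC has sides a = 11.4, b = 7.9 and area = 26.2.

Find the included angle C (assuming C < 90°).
Area = ½·a·b·sin(C)  ⇒  sin(C) = 2·Area/(a·b) = 2·26.2/(11.4·7.9) = 52.4/90.06 ≈ 0.581834
C = arcsin(0.581834) ≈ 35.5797° (taking the acute solution since C < 90°)

C = 35.58°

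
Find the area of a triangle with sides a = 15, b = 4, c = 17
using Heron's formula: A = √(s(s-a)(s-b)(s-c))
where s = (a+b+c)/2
s = (15 + 4 + 17)/2 = 36/2 = 18
s − a = 3, s − b = 14, s − c = 1
s(s−a)(s−b)(s−c) = 18·3·14·1 = 756
Area = √756 ≈ 27.4955

s = 18.0, Area = 27.5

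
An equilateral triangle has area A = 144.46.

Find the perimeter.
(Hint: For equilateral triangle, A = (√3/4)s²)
A = (√3/4)s²  ⇒  s² = 4A/√3 = 4·144.46/√3 = 577.84/1.73205 ≈ 333.616
s ≈ √333.616 ≈ 18.2652
Perimeter = 3s ≈ 3·18.2652 ≈ 54.7955

Perimeter = 54.8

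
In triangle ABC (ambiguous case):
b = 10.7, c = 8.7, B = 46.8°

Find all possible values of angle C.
b/sin(B) = c/sin(C)  ⇒  sin(C) = c·sin(B)/b = 8.7·sin(46.8°)/10.7
sin(46.8°) ≈ 0.728969
sin(C) ≈ 8.7·0.728969/10.7 ≈ 6.34203/10.7 ≈ 0.592713
Candidate 1: C₁ = arcsin(0.592713) ≈ 36.3498°  →  A = 180° − 46.8° − 36.3498° ≈ 96.8502° > 0, valid
Candidate 2: C₂ = 180° − C₁ ≈ 143.65°  →  A = 180° − 46.8° − 143.65° ≈ -10.4502° ≤ 0, not a valid triangle

C = 36.35° (one solution)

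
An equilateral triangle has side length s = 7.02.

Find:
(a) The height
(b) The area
(a) The height splits the triangle into two 30-60-90 halves: h = s·√3/2 = 7.02·1.73205/2 ≈ 12.159/2 ≈ 6.0795
(b) Area = (√3/4)·s² = (√3/4)·7.02² = (√3/4)·49.2804 ≈ 0.433013·49.2804 ≈ 21.339

Height = 6.079, Area = 21.34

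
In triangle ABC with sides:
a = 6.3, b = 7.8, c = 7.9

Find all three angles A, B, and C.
Law of cosines for each angle (a² = 39.69, b² = 60.84, c² = 62.41):
cos(A) = (b² + c² − a²)/(2bc) = (60.84 + 62.41 − 39.69)/(2·7.8·7.9) = 83.56/123.24 ≈ 0.678027  ⇒  A ≈ 47.3104°
cos(B) = (a² + c² − b²)/(2ac) = (39.69 + 62.41 − 60.84)/(2·6.3·7.9) = 41.26/99.54 ≈ 0.414507  ⇒  B ≈ 65.5117°
cos(C) = (a² + b² − c²)/(2ab) = (39.69 + 60.84 − 62.41)/(2·6.3·7.8) = 38.12/98.28 ≈ 0.387871  ⇒  C ≈ 67.1779°
Check: A + B + C ≈ 180°

A = 47.31°, B = 65.51°, C = 67.18°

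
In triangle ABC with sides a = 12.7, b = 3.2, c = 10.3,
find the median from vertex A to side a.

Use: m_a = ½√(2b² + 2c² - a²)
m_a = ½√(2·3.2² + 2·10.3² − 12.7²) = ½√(2·10.24 + 2·106.09 − 161.29) = ½√(20.48 + 212.18 − 161.29) = ½√71.37
√71.37 ≈ 8.44808, so m_a ≈ 4.22404

m_a = 4.224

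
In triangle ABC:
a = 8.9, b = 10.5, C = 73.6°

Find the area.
Two sides and the included angle (SAS): A = ½·a·b·sin(C) = ½·8.9·10.5·sin(73.6°)
sin(73.6°) ≈ 0.959314
A ≈ ½·93.45·0.959314 = 46.725·0.959314 ≈ 44.8239

Area = 44.82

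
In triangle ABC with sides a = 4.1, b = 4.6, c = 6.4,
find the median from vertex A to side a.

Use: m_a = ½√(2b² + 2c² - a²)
m_a = ½√(2·4.6² + 2·6.4² − 4.1²) = ½√(2·21.16 + 2·40.96 − 16.81) = ½√(42.32 + 81.92 − 16.81) = ½√107.43
√107.43 ≈ 10.3648, so m_a ≈ 5.18242

m_a = 5.182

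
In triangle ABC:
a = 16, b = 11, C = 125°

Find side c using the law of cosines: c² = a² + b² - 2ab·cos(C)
c² = 16² + 11² − 2·16·11·cos(125°)
cos(125°) ≈ -0.573576
c² ≈ 256 + 121 − 352·(-0.573576) ≈ 377 + 201.899 ≈ 578.899
c ≈ √578.899 ≈ 24.0603

c = 24.06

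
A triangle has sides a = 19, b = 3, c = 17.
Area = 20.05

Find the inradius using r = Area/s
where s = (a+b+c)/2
s = (19 + 3 + 17)/2 = 39/2 = 19.5
r = Area/s = 20.05/19.5 ≈ 1.02821

r = 1.028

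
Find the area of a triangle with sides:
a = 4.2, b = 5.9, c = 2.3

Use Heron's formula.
s = (4.2 + 5.9 + 2.3)/2 = 12.4/2 = 6.2
s − a = 2, s − b = 0.3, s − c = 3.9
s(s−a)(s−b)(s−c) = 6.2·2·0.3·3.9 ≈ 14.508
Area = √14.508 ≈ 3.80894

Area = 3.809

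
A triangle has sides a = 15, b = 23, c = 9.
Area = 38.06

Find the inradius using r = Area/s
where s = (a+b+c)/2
s = (15 + 23 + 9)/2 = 47/2 = 23.5
r = Area/s = 38.06/23.5 ≈ 1.61957

r = 1.62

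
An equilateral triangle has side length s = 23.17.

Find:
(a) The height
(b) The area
(a) The height splits the triangle into two 30-60-90 halves: h = s·√3/2 = 23.17·1.73205/2 ≈ 40.1316/2 ≈ 20.0658
(b) Area = (√3/4)·s² = (√3/4)·23.17² = (√3/4)·536.8489 ≈ 0.433013·536.8489 ≈ 232.462

Height = 20.07, Area = 232.5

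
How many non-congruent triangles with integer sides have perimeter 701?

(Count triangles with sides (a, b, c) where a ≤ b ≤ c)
Let a ≤ b ≤ c with a + b + c = 701. The only binding inequality is a + b > c, i.e. 701 − c > c, so c < 701/2; and c ≥ 701/3 since c is the largest side.
So 234 ≤ c ≤ 350. For each c, b runs from ⌈(701 − c)/2⌉ up to c (then a = 701 − b − c satisfies 1 ≤ a ≤ b automatically), giving c − ⌈(701 − c)/2⌉ + 1 choices.
Summing over c: 1 + 3 + 4 + 6 + … + 174 + 175  (117 terms, c = 234, …, 350) = 10325
Check (closed form: nearest integer to p²/48 for even p, (p+3)²/48 for odd p): (701+3)²/48 = 704²/48 = 495616/48 ≈ 10325.33 → 10325

10325 triangles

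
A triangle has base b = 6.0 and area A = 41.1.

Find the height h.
A = ½·b·h  ⇒  h = 2A/b = 2·41.1/6.0 = 82.2/6.0 ≈ 13.7

h = 13.7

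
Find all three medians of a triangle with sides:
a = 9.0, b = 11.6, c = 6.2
Median formula: m_a = ½√(2b² + 2c² − a²) (and cyclically). a² = 81, b² = 134.56, c² = 38.44.
m_a = ½√(2·134.56 + 2·38.44 − 81) = ½√265 ≈ ½·16.2788 ≈ 8.13941
m_b = ½√(2·81 + 2·38.44 − 134.56) = ½√104.32 ≈ ½·10.2137 ≈ 5.10686
m_c = ½√(2·81 + 2·134.56 − 38.44) = ½√392.68 ≈ ½·19.8162 ≈ 9.90808

m_a = 8.139, m_b = 5.107, m_c = 9.908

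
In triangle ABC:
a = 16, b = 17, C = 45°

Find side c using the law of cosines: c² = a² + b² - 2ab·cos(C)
c² = 16² + 17² − 2·16·17·cos(45°)
cos(45°) ≈ 0.707107
c² ≈ 256 + 289 − 544·(0.707107) ≈ 545 − 384.666 ≈ 160.334
c ≈ √160.334 ≈ 12.6623

c = 12.66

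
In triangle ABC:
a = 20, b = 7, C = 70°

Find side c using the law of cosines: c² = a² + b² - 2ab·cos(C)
c² = 20² + 7² − 2·20·7·cos(70°)
cos(70°) ≈ 0.34202
c² ≈ 400 + 49 − 280·(0.34202) ≈ 449 − 95.7656 ≈ 353.234
c ≈ √353.234 ≈ 18.7945

c = 18.79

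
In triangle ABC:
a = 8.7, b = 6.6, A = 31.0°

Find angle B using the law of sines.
a/sin(A) = b/sin(B)  ⇒  sin(B) = b·sin(A)/a = 6.6·sin(31.0°)/8.7
sin(31.0°) ≈ 0.515038
sin(B) ≈ 6.6·0.515038/8.7 ≈ 3.39925/8.7 ≈ 0.390719
B = arcsin(0.390719) ≈ 22.9992°
(Since b ≤ a we need B ≤ A, so the obtuse alternative 180° − 22.9992° ≈ 157.001° is rejected.)

B = 23°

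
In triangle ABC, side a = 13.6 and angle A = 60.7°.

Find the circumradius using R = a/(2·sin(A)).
R = a/(2·sin(A)) = 13.6/(2·sin(60.7°))
sin(60.7°) ≈ 0.872069
R ≈ 13.6/(2·0.872069) = 13.6/1.74414 ≈ 7.79755

R = 7.798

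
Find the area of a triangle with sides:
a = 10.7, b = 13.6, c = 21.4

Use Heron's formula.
s = (10.7 + 13.6 + 21.4)/2 = 45.7/2 = 22.85
s − a = 12.15, s − b = 9.25, s − c = 1.45
s(s−a)(s−b)(s−c) = 22.85·12.15·9.25·1.45 ≈ 3723.68
Area = √3723.68 ≈ 61.022

Area = 61.02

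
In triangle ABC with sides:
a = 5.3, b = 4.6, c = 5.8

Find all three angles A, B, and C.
Law of cosines for each angle (a² = 28.09, b² = 21.16, c² = 33.64):
cos(A) = (b² + c² − a²)/(2bc) = (21.16 + 33.64 − 28.09)/(2·4.6·5.8) = 26.71/53.36 ≈ 0.500562  ⇒  A ≈ 59.9628°
cos(B) = (a² + c² − b²)/(2ac) = (28.09 + 33.64 − 21.16)/(2·5.3·5.8) = 40.57/61.48 ≈ 0.659889  ⇒  B ≈ 48.7086°
cos(C) = (a² + b² − c²)/(2ab) = (28.09 + 21.16 − 33.64)/(2·5.3·4.6) = 15.61/48.76 ≈ 0.320139  ⇒  C ≈ 71.3286°
Check: A + B + C ≈ 180°

A = 59.96°, B = 48.71°, C = 71.33°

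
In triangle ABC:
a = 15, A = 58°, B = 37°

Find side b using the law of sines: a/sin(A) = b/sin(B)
a/sin(A) = b/sin(B)  ⇒  b = a·sin(B)/sin(A) = 15·sin(37°)/sin(58°)
sin(37°) ≈ 0.601815, sin(58°) ≈ 0.848048
b ≈ 15·0.601815/0.848048 ≈ 9.02723/0.848048 ≈ 10.6447

b = 10.64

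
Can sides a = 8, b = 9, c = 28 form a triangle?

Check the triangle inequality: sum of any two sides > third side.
a + b vs c: 8 + 9 = 17 ≤ 28  ✗
a + c vs b: 8 + 28 = 36 > 9  ✓
b + c vs a: 9 + 28 = 37 > 8  ✓

No: 8 + 9 = 17 is not > 28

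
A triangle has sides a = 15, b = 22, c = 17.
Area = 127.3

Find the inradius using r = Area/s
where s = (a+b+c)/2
s = (15 + 22 + 17)/2 = 54/2 = 27
r = Area/s = 127.3/27 ≈ 4.71481

r = 4.715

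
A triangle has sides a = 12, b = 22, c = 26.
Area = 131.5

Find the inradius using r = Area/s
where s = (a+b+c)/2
s = (12 + 22 + 26)/2 = 60/2 = 30
r = Area/s = 131.5/30 ≈ 4.38333

r = 4.383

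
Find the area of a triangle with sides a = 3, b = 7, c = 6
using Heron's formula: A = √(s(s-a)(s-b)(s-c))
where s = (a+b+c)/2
s = (3 + 7 + 6)/2 = 16/2 = 8
s − a = 5, s − b = 1, s − c = 2
s(s−a)(s−b)(s−c) = 8·5·1·2 = 80
Area = √80 ≈ 8.94427

s = 8.0, Area = 8.944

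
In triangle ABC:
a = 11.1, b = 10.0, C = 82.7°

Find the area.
Two sides and the included angle (SAS): A = ½·a·b·sin(C) = ½·11.1·10.0·sin(82.7°)
sin(82.7°) ≈ 0.991894
A ≈ ½·111·0.991894 = 55.5·0.991894 ≈ 55.0501

Area = 55.05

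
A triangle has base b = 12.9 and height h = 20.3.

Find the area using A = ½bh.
A = ½·b·h = ½·12.9·20.3 = ½·261.87 = 130.935

Area = 130.935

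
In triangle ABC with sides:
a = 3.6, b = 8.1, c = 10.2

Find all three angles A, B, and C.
Law of cosines for each angle (a² = 12.96, b² = 65.61, c² = 104.04):
cos(A) = (b² + c² − a²)/(2bc) = (65.61 + 104.04 − 12.96)/(2·8.1·10.2) = 156.69/165.24 ≈ 0.948257  ⇒  A ≈ 18.512°
cos(B) = (a² + c² − b²)/(2ac) = (12.96 + 104.04 − 65.61)/(2·3.6·10.2) = 51.39/73.44 ≈ 0.699755  ⇒  B ≈ 45.5927°
cos(C) = (a² + b² − c²)/(2ab) = (12.96 + 65.61 − 104.04)/(2·3.6·8.1) = -25.47/58.32 ≈ -0.436728  ⇒  C ≈ 115.895°
Check: A + B + C ≈ 180°

A = 18.51°, B = 45.59°, C = 115.9°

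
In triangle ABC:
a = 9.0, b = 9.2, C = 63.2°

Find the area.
Two sides and the included angle (SAS): A = ½·a·b·sin(C) = ½·9.0·9.2·sin(63.2°)
sin(63.2°) ≈ 0.892586
A ≈ ½·82.8·0.892586 = 41.4·0.892586 ≈ 36.9531

Area = 36.95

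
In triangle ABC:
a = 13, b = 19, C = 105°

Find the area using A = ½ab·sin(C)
A = ½·a·b·sin(C) = ½·13·19·sin(105°)
sin(105°) ≈ 0.965926
A ≈ ½·247·0.965926 = 123.5·0.965926 ≈ 119.292

Area = 119.3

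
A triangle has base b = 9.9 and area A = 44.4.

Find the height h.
A = ½·b·h  ⇒  h = 2A/b = 2·44.4/9.9 = 88.8/9.9 ≈ 8.9697

h = 8.97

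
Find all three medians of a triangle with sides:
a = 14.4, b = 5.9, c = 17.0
Median formula: m_a = ½√(2b² + 2c² − a²) (and cyclically). a² = 207.36, b² = 34.81, c² = 289.
m_a = ½√(2·34.81 + 2·289 − 207.36) = ½√440.26 ≈ ½·20.9824 ≈ 10.4912
m_b = ½√(2·207.36 + 2·289 − 34.81) = ½√957.91 ≈ ½·30.9501 ≈ 15.4751
m_c = ½√(2·207.36 + 2·34.81 − 289) = ½√195.34 ≈ ½·13.9764 ≈ 6.9882

m_a = 10.49, m_b = 15.48, m_c = 6.988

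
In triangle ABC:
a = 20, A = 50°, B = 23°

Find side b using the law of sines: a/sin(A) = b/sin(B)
a/sin(A) = b/sin(B)  ⇒  b = a·sin(B)/sin(A) = 20·sin(23°)/sin(50°)
sin(23°) ≈ 0.390731, sin(50°) ≈ 0.766044
b ≈ 20·0.390731/0.766044 ≈ 7.81462/0.766044 ≈ 10.2013

b = 10.2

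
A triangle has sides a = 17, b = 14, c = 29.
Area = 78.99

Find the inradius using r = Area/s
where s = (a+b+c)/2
s = (17 + 14 + 29)/2 = 60/2 = 30
r = Area/s = 78.99/30 ≈ 2.633

r = 2.633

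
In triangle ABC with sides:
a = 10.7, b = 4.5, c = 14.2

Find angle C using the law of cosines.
c² = a² + b² − 2ab·cos(C)  ⇒  cos(C) = (a² + b² − c²)/(2ab)
cos(C) = (10.7² + 4.5² − 14.2²)/(2·10.7·4.5) = (114.49 + 20.25 − 201.64)/96.3 = -66.9/96.3 ≈ -0.694704
C = arccos(-0.694704) ≈ 134.004°

C = 134°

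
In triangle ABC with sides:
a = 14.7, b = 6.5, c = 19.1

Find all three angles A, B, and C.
Law of cosines for each angle (a² = 216.09, b² = 42.25, c² = 364.81):
cos(A) = (b² + c² − a²)/(2bc) = (42.25 + 364.81 − 216.09)/(2·6.5·19.1) = 190.97/248.3 ≈ 0.76911  ⇒  A ≈ 39.726°
cos(B) = (a² + c² − b²)/(2ac) = (216.09 + 364.81 − 42.25)/(2·14.7·19.1) = 538.65/561.54 ≈ 0.959237  ⇒  B ≈ 16.4156°
cos(C) = (a² + b² − c²)/(2ab) = (216.09 + 42.25 − 364.81)/(2·14.7·6.5) = -106.47/191.1 ≈ -0.557143  ⇒  C ≈ 123.858°
Check: A + B + C ≈ 180°

A = 39.73°, B = 16.42°, C = 123.9°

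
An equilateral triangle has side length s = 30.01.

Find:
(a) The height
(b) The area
(a) The height splits the triangle into two 30-60-90 halves: h = s·√3/2 = 30.01·1.73205/2 ≈ 51.9788/2 ≈ 25.9894
(b) Area = (√3/4)·s² = (√3/4)·30.01² = (√3/4)·900.6001 ≈ 0.433013·900.6001 ≈ 389.971

Height = 25.99, Area = 390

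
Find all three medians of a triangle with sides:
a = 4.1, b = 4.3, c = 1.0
Median formula: m_a = ½√(2b² + 2c² − a²) (and cyclically). a² = 16.81, b² = 18.49, c² = 1.
m_a = ½√(2·18.49 + 2·1 − 16.81) = ½√22.17 ≈ ½·4.7085 ≈ 2.35425
m_b = ½√(2·16.81 + 2·1 − 18.49) = ½√17.13 ≈ ½·4.13884 ≈ 2.06942
m_c = ½√(2·16.81 + 2·18.49 − 1) = ½√69.6 ≈ ½·8.34266 ≈ 4.17133

m_a = 2.354, m_b = 2.069, m_c = 4.171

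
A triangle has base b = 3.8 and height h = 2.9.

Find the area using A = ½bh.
A = ½·b·h = ½·3.8·2.9 = ½·11.02 = 5.51

Area = 5.51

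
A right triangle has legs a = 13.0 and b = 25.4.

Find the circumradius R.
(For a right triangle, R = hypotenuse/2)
Hypotenuse c = √(a² + b²) = √(169 + 645.16) = √814.16 ≈ 28.5335
R = c/2 ≈ 28.5335/2 ≈ 14.2667

R = 14.27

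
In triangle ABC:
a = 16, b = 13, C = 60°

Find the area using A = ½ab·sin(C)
A = ½·a·b·sin(C) = ½·16·13·sin(60°)
sin(60°) ≈ 0.866025
A ≈ ½·208·0.866025 = 104·0.866025 ≈ 90.0666

Area = 90.07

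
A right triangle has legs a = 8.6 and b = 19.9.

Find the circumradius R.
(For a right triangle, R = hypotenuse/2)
Hypotenuse c = √(a² + b²) = √(73.96 + 396.01) = √469.97 ≈ 21.6788
R = c/2 ≈ 21.6788/2 ≈ 10.8394

R = 10.84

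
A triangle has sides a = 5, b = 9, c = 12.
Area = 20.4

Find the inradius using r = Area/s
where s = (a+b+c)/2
s = (5 + 9 + 12)/2 = 26/2 = 13
r = Area/s = 20.4/13 ≈ 1.56923

r = 1.569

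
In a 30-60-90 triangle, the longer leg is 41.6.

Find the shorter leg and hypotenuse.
In a 30-60-90 triangle the sides are in ratio 1 : √3 : 2, so short leg = long leg/√3 and hypotenuse = 2·(short leg).
Short leg = 41.6/√3 ≈ 41.6/1.73205 ≈ 24.0178
Hypotenuse = 2·24.0178 ≈ 48.0355

Short leg = 24.02, Hypotenuse = 48.04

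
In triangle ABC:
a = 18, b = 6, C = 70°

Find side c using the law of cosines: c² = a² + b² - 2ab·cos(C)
c² = 18² + 6² − 2·18·6·cos(70°)
cos(70°) ≈ 0.34202
c² ≈ 324 + 36 − 216·(0.34202) ≈ 360 − 73.8764 ≈ 286.124
c ≈ √286.124 ≈ 16.9152

c = 16.92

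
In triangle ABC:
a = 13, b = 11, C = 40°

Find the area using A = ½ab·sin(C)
A = ½·a·b·sin(C) = ½·13·11·sin(40°)
sin(40°) ≈ 0.642788
A ≈ ½·143·0.642788 = 71.5·0.642788 ≈ 45.9593

Area = 45.96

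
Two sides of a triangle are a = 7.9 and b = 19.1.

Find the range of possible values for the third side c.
Triangle inequality: |a − b| < c < a + b
|a − b| = |7.9 − 19.1| = 11.2
a + b = 7.9 + 19.1 = 27

11.2 < c < 27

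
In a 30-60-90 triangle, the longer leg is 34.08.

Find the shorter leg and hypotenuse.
In a 30-60-90 triangle the sides are in ratio 1 : √3 : 2, so short leg = long leg/√3 and hypotenuse = 2·(short leg).
Short leg = 34.08/√3 ≈ 34.08/1.73205 ≈ 19.6761
Hypotenuse = 2·19.6761 ≈ 39.3522

Short leg = 19.68, Hypotenuse = 39.35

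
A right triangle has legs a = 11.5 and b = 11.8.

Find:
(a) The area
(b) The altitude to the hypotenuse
(a) The legs are perpendicular, so Area = ½·a·b = ½·11.5·11.8 = ½·135.7 = 67.85
(b) Hypotenuse c = √(a² + b²) = √(132.25 + 139.24) = √271.49 ≈ 16.477
    Area = ½·c·h_c  ⇒  h_c = 2·Area/c = 135.7/16.477 ≈ 8.23575

Area = 67.85, h_c = 8.236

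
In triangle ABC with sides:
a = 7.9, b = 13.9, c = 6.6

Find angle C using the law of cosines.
c² = a² + b² − 2ab·cos(C)  ⇒  cos(C) = (a² + b² − c²)/(2ab)
cos(C) = (7.9² + 13.9² − 6.6²)/(2·7.9·13.9) = (62.41 + 193.21 − 43.56)/219.62 = 212.06/219.62 ≈ 0.965577
C = arccos(0.965577) ≈ 15.077°

C = 15.08°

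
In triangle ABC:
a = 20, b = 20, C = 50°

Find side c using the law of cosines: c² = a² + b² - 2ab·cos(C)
c² = 20² + 20² − 2·20·20·cos(50°)
cos(50°) ≈ 0.642788
c² ≈ 400 + 400 − 800·(0.642788) ≈ 800 − 514.23 ≈ 285.77
c ≈ √285.77 ≈ 16.9047

c = 16.9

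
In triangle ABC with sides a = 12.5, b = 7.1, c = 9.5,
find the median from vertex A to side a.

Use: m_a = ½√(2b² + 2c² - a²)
m_a = ½√(2·7.1² + 2·9.5² − 12.5²) = ½√(2·50.41 + 2·90.25 − 156.25) = ½√(100.82 + 180.5 − 156.25) = ½√125.07
√125.07 ≈ 11.1835, so m_a ≈ 5.59173

m_a = 5.592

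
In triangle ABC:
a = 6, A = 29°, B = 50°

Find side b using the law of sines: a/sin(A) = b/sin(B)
a/sin(A) = b/sin(B)  ⇒  b = a·sin(B)/sin(A) = 6·sin(50°)/sin(29°)
sin(50°) ≈ 0.766044, sin(29°) ≈ 0.48481
b ≈ 6·0.766044/0.48481 ≈ 4.59627/0.48481 ≈ 9.48056

b = 9.481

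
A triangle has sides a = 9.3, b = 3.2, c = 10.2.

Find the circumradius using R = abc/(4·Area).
First find the area with Heron's formula.
s = (9.3 + 3.2 + 10.2)/2 = 11.35
Area = √(s(s−a)(s−b)(s−c)) = √(11.35·2.05·8.15·1.15) ≈ √218.075 ≈ 14.7674
abc = 9.3·3.2·10.2 = 303.552
R = abc/(4·Area) ≈ 303.552/(4·14.7674) = 303.552/59.0694 ≈ 5.1389

R = 5.139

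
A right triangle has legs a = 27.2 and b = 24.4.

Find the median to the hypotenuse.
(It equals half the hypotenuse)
Hypotenuse c = √(a² + b²) = √(739.84 + 595.36) = √1335.2 ≈ 36.5404
Median to hypotenuse = c/2 ≈ 36.5404/2 ≈ 18.2702

Median = 18.27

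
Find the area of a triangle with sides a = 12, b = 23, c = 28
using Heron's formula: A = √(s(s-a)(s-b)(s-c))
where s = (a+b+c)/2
s = (12 + 23 + 28)/2 = 63/2 = 31.5
s − a = 19.5, s − b = 8.5, s − c = 3.5
s(s−a)(s−b)(s−c) = 31.5·19.5·8.5·3.5 = 18273.9375
Area = √18273.9375 ≈ 135.181

s = 31.5, Area = 135.2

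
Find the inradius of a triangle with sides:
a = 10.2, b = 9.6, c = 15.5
r = Area/s where s is the semi-perimeter.
s = (10.2 + 9.6 + 15.5)/2 = 35.3/2 = 17.65
Area = √(s(s−a)(s−b)(s−c)) = √(17.65·7.45·8.05·2.15) ≈ √2275.81 ≈ 47.7054
r ≈ 47.7054/17.65 ≈ 2.70286

r = 2.703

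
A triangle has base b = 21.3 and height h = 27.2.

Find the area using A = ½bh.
A = ½·b·h = ½·21.3·27.2 = ½·579.36 = 289.68

Area = 289.68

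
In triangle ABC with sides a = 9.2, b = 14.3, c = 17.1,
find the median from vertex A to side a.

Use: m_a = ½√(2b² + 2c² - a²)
m_a = ½√(2·14.3² + 2·17.1² − 9.2²) = ½√(2·204.49 + 2·292.41 − 84.64) = ½√(408.98 + 584.82 − 84.64) = ½√909.16
√909.16 ≈ 30.1523, so m_a ≈ 15.0761

m_a = 15.08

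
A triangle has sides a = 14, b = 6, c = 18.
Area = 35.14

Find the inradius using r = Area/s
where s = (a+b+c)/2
s = (14 + 6 + 18)/2 = 38/2 = 19
r = Area/s = 35.14/19 ≈ 1.84947

r = 1.849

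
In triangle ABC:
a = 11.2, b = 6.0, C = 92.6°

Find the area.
Two sides and the included angle (SAS): A = ½·a·b·sin(C) = ½·11.2·6.0·sin(92.6°)
sin(92.6°) ≈ 0.998971
A ≈ ½·67.2·0.998971 = 33.6·0.998971 ≈ 33.5654

Area = 33.57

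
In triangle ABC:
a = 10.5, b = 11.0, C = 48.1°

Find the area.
Two sides and the included angle (SAS): A = ½·a·b·sin(C) = ½·10.5·11.0·sin(48.1°)
sin(48.1°) ≈ 0.744312
A ≈ ½·115.5·0.744312 = 57.75·0.744312 ≈ 42.984

Area = 42.98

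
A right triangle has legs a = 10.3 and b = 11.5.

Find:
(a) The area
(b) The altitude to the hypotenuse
(a) The legs are perpendicular, so Area = ½·a·b = ½·10.3·11.5 = ½·118.45 = 59.225
(b) Hypotenuse c = √(a² + b²) = √(106.09 + 132.25) = √238.34 ≈ 15.4383
    Area = ½·c·h_c  ⇒  h_c = 2·Area/c = 118.45/15.4383 ≈ 7.67249

Area = 59.225, h_c = 7.672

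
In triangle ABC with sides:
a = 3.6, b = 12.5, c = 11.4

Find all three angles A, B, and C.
Law of cosines for each angle (a² = 12.96, b² = 156.25, c² = 129.96):
cos(A) = (b² + c² − a²)/(2bc) = (156.25 + 129.96 − 12.96)/(2·12.5·11.4) = 273.25/285 ≈ 0.958772  ⇒  A ≈ 16.5096°
cos(B) = (a² + c² − b²)/(2ac) = (12.96 + 129.96 − 156.25)/(2·3.6·11.4) = -13.33/82.08 ≈ -0.162403  ⇒  B ≈ 99.3464°
cos(C) = (a² + b² − c²)/(2ab) = (12.96 + 156.25 − 129.96)/(2·3.6·12.5) = 39.25/90 ≈ 0.436111  ⇒  C ≈ 64.144°
Check: A + B + C ≈ 180°

A = 16.51°, B = 99.35°, C = 64.14°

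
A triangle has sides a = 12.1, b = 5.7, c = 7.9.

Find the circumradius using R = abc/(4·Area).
First find the area with Heron's formula.
s = (12.1 + 5.7 + 7.9)/2 = 12.85
Area = √(s(s−a)(s−b)(s−c)) = √(12.85·0.75·7.15·4.95) ≈ √341.095 ≈ 18.4688
abc = 12.1·5.7·7.9 = 544.863
R = abc/(4·Area) ≈ 544.863/(4·18.4688) = 544.863/73.8751 ≈ 7.37547

R = 7.375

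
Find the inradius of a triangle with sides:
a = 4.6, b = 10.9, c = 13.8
r = Area/s where s is the semi-perimeter.
s = (4.6 + 10.9 + 13.8)/2 = 29.3/2 = 14.65
Area = √(s(s−a)(s−b)(s−c)) = √(14.65·10.05·3.75·0.85) ≈ √469.304 ≈ 21.6634
r ≈ 21.6634/14.65 ≈ 1.47873

r = 1.479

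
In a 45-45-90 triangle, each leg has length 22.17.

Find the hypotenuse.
In a 45-45-90 triangle the sides are in ratio 1 : 1 : √2, so hypotenuse = leg·√2.
Hypotenuse = 22.17·√2 ≈ 22.17·1.41421 ≈ 31.3531

Hypotenuse = 22.17√2 = 31.35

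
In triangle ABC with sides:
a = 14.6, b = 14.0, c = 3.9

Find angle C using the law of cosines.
c² = a² + b² − 2ab·cos(C)  ⇒  cos(C) = (a² + b² − c²)/(2ab)
cos(C) = (14.6² + 14.0² − 3.9²)/(2·14.6·14.0) = (213.16 + 196 − 15.21)/408.8 = 393.95/408.8 ≈ 0.963674
C = arccos(0.963674) ≈ 15.4906°

C = 15.49°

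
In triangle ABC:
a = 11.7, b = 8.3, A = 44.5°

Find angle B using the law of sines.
a/sin(A) = b/sin(B)  ⇒  sin(B) = b·sin(A)/a = 8.3·sin(44.5°)/11.7
sin(44.5°) ≈ 0.700909
sin(B) ≈ 8.3·0.700909/11.7 ≈ 5.81755/11.7 ≈ 0.497226
B = arcsin(0.497226) ≈ 29.8167°
(Since b ≤ a we need B ≤ A, so the obtuse alternative 180° − 29.8167° ≈ 150.183° is rejected.)

B = 29.82°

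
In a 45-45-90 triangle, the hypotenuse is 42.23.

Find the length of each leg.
In a 45-45-90 triangle hypotenuse = leg·√2, so leg = hypotenuse/√2.
Leg = 42.23/√2 ≈ 42.23/1.41421 ≈ 29.8611

Each leg = 29.86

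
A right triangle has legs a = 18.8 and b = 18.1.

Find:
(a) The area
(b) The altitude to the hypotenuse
(a) The legs are perpendicular, so Area = ½·a·b = ½·18.8·18.1 = ½·340.28 = 170.14
(b) Hypotenuse c = √(a² + b²) = √(353.44 + 327.61) = √681.05 ≈ 26.0969
    Area = ½·c·h_c  ⇒  h_c = 2·Area/c = 340.28/26.0969 ≈ 13.0391

Area = 170.14, h_c = 13.04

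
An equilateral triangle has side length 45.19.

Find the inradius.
r = Area/s with s the semi-perimeter.
Area = (√3/4)·45.19² = (√3/4)·2042.1361 ≈ 0.433013·2042.1361 ≈ 884.271
s = 3·45.19/2 = 67.785
r ≈ 884.271/67.785 ≈ 13.0452
(Equivalently r = side/(2√3) = 45.19/3.4641 ≈ 13.0452.)

r = 13.05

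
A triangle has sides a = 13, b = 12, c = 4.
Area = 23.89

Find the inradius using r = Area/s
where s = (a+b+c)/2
s = (13 + 12 + 4)/2 = 29/2 = 14.5
r = Area/s = 23.89/14.5 ≈ 1.64759

r = 1.648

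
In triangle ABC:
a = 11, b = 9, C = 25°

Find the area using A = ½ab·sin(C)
A = ½·a·b·sin(C) = ½·11·9·sin(25°)
sin(25°) ≈ 0.422618
A ≈ ½·99·0.422618 = 49.5·0.422618 ≈ 20.9196

Area = 20.92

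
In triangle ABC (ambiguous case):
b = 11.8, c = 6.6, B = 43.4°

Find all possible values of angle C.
b/sin(B) = c/sin(C)  ⇒  sin(C) = c·sin(B)/b = 6.6·sin(43.4°)/11.8
sin(43.4°) ≈ 0.687088
sin(C) ≈ 6.6·0.687088/11.8 ≈ 4.53478/11.8 ≈ 0.384303
Candidate 1: C₁ = arcsin(0.384303) ≈ 22.6005°  →  A = 180° − 43.4° − 22.6005° ≈ 114° > 0, valid
Candidate 2: C₂ = 180° − C₁ ≈ 157.4°  →  A = 180° − 43.4° − 157.4° ≈ -20.7995° ≤ 0, not a valid triangle

C = 22.6° (one solution)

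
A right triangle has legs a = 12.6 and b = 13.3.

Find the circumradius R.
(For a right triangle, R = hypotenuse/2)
Hypotenuse c = √(a² + b²) = √(158.76 + 176.89) = √335.65 ≈ 18.3208
R = c/2 ≈ 18.3208/2 ≈ 9.16038

R = 9.16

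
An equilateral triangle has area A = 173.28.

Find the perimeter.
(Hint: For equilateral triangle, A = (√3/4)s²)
A = (√3/4)s²  ⇒  s² = 4A/√3 = 4·173.28/√3 = 693.12/1.73205 ≈ 400.173
s ≈ √400.173 ≈ 20.0043
Perimeter = 3s ≈ 3·20.0043 ≈ 60.013

Perimeter = 60.01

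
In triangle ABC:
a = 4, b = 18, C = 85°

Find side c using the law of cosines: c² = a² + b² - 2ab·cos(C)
c² = 4² + 18² − 2·4·18·cos(85°)
cos(85°) ≈ 0.0871557
c² ≈ 16 + 324 − 144·(0.0871557) ≈ 340 − 12.5504 ≈ 327.45
c ≈ √327.45 ≈ 18.0956

c = 18.1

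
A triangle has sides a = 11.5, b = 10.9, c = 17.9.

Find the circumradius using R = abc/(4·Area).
First find the area with Heron's formula.
s = (11.5 + 10.9 + 17.9)/2 = 20.15
Area = √(s(s−a)(s−b)(s−c)) = √(20.15·8.65·9.25·2.25) ≈ √3627.57 ≈ 60.2293
abc = 11.5·10.9·17.9 = 2243.765
R = abc/(4·Area) ≈ 2243.765/(4·60.2293) = 2243.765/240.917 ≈ 9.31343

R = 9.313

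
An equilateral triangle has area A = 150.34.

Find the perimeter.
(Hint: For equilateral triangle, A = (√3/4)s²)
A = (√3/4)s²  ⇒  s² = 4A/√3 = 4·150.34/√3 = 601.36/1.73205 ≈ 347.195
s ≈ √347.195 ≈ 18.6332
Perimeter = 3s ≈ 3·18.6332 ≈ 55.8995

Perimeter = 55.9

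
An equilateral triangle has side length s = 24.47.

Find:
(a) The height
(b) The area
(a) The height splits the triangle into two 30-60-90 halves: h = s·√3/2 = 24.47·1.73205/2 ≈ 42.3833/2 ≈ 21.1916
(b) Area = (√3/4)·s² = (√3/4)·24.47² = (√3/4)·598.7809 ≈ 0.433013·598.7809 ≈ 259.28

Height = 21.19, Area = 259.3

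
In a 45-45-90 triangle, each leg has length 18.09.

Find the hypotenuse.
In a 45-45-90 triangle the sides are in ratio 1 : 1 : √2, so hypotenuse = leg·√2.
Hypotenuse = 18.09·√2 ≈ 18.09·1.41421 ≈ 25.5831

Hypotenuse = 18.09√2 = 25.58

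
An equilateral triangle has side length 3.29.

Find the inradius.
r = Area/s with s the semi-perimeter.
Area = (√3/4)·3.29² = (√3/4)·10.8241 ≈ 0.433013·10.8241 ≈ 4.68697
s = 3·3.29/2 = 4.935
r ≈ 4.68697/4.935 ≈ 0.949741
(Equivalently r = side/(2√3) = 3.29/3.4641 ≈ 0.949741.)

r = 0.9497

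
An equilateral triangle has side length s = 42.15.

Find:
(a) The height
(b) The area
(a) The height splits the triangle into two 30-60-90 halves: h = s·√3/2 = 42.15·1.73205/2 ≈ 73.0059/2 ≈ 36.503
(b) Area = (√3/4)·s² = (√3/4)·42.15² = (√3/4)·1776.6225 ≈ 0.433013·1776.6225 ≈ 769.3

Height = 36.5, Area = 769.3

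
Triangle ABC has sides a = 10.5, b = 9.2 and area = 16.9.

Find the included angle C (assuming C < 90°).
Area = ½·a·b·sin(C)  ⇒  sin(C) = 2·Area/(a·b) = 2·16.9/(10.5·9.2) = 33.8/96.6 ≈ 0.349896
C = arcsin(0.349896) ≈ 20.481° (taking the acute solution since C < 90°)

C = 20.48°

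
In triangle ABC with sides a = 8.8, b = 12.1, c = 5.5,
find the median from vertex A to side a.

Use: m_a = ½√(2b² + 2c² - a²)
m_a = ½√(2·12.1² + 2·5.5² − 8.8²) = ½√(2·146.41 + 2·30.25 − 77.44) = ½√(292.82 + 60.5 − 77.44) = ½√275.88
√275.88 ≈ 16.6096, so m_a ≈ 8.30482

m_a = 8.305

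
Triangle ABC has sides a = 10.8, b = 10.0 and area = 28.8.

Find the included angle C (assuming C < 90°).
Area = ½·a·b·sin(C)  ⇒  sin(C) = 2·Area/(a·b) = 2·28.8/(10.8·10.0) = 57.6/108 ≈ 0.533333
C = arcsin(0.533333) ≈ 32.231° (taking the acute solution since C < 90°)

C = 32.23°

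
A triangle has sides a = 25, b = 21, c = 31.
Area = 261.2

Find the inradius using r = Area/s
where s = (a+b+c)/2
s = (25 + 21 + 31)/2 = 77/2 = 38.5
r = Area/s = 261.2/38.5 ≈ 6.78442

r = 6.784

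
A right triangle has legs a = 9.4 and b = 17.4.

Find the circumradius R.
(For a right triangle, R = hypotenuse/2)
Hypotenuse c = √(a² + b²) = √(88.36 + 302.76) = √391.12 ≈ 19.7768
R = c/2 ≈ 19.7768/2 ≈ 9.88838

R = 9.888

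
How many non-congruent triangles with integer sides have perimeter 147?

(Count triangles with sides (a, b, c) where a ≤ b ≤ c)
Let a ≤ b ≤ c with a + b + c = 147. The only binding inequality is a + b > c, i.e. 147 − c > c, so c < 147/2; and c ≥ 147/3 since c is the largest side.
So 49 ≤ c ≤ 73. For each c, b runs from ⌈(147 − c)/2⌉ up to c (then a = 147 − b − c satisfies 1 ≤ a ≤ b automatically), giving c − ⌈(147 − c)/2⌉ + 1 choices.
Summing over c: 1 + 2 + 4 + 5 + … + 35 + 37  (25 terms, c = 49, …, 73) = 469
Check (closed form: nearest integer to p²/48 for even p, (p+3)²/48 for odd p): (147+3)²/48 = 150²/48 = 22500/48 ≈ 468.75 → 469

469 triangles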